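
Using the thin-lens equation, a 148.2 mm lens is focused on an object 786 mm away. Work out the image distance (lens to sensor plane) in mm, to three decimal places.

182.636 mm

1/dᵢ = 1/f − 1/dₒ = 1/148.2 − 1/786 = 0.0054754 mm⁻¹.
dᵢ = 1/0.0054754 ≈ 182.6359 mm.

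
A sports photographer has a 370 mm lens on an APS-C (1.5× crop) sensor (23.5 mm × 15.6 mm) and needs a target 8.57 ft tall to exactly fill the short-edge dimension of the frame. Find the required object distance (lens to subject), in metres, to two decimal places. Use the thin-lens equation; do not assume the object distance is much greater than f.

W: 8.57 ft × 304.8 mm/ft = 2612.14 mm.
Magnification m = h/W = dᵢ/dₒ; combined with 1/f = 1/dₒ + 1/dᵢ this gives dₒ = f·(1 + W/h).
dₒ = 370 mm × (1 + 2612.14/15.6) = 370 × 168.4446 ≈ 62324.506 mm = 62.3245 m.

62.32 m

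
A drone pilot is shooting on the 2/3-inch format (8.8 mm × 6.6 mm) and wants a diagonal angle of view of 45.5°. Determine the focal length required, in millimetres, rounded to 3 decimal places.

13.116 mm

Sensor diagonal = √(8.8² + 6.6²) = √121.0000 ≈ 11.0000 mm.
From α = 2·arctan(d/2f) we get f = d / (2·tan(α/2)).
With d = 11.0000 mm and α/2 = 22.75°, tan(α/2) ≈ 0.41933, so f ≈ 11.0000 / 0.83867 ≈ 13.1160 mm.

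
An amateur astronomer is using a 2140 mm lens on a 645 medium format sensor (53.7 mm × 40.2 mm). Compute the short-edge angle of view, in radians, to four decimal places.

Angle of view α = 2·arctan(h/2f) with h = 40.2 mm and f = 2140 mm.
h/2f = 0.00939; arctan(0.00939) ≈ 0.0094 rad, so α ≈ 0.0188 rad.

0.0188 rad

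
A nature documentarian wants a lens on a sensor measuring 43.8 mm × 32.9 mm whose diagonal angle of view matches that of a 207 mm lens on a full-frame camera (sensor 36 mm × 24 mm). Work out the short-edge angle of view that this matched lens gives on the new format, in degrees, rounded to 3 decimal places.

7.183°

Sensor diagonal = √(36² + 24²) = √1872.0000 ≈ 43.2666 mm.
Sensor diagonal = √(43.8² + 32.9²) = √3000.8500 ≈ 54.7800 mm.
Equal diagonal AOV ⇒ f₂ = f₁ · 54.7800/43.2666 = 207 × 1.26610 ≈ 262.0834 mm.
Short-edge AOV on the new format = 2·arctan(32.9 / (2 × 262.0834)) = 2·arctan(0.06277) ≈ 7.1831°.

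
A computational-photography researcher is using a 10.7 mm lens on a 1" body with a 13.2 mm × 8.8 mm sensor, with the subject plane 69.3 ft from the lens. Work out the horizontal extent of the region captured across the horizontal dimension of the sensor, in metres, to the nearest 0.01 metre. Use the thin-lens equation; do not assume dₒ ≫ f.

dₒ: 69.3 ft × 304.8 mm/ft = 21122.64 mm.
Similar triangles through the lens centre give W/dₒ = w/dᵢ; with 1/f = 1/dₒ + 1/dᵢ this gives W = w·(dₒ − f)/f.
W = 13.2 mm × (21122.6 − 10.7) / 10.7 = 13.2 × 1973.0784 ≈ 26044.635 mm = 26.0446 m.

26.04 m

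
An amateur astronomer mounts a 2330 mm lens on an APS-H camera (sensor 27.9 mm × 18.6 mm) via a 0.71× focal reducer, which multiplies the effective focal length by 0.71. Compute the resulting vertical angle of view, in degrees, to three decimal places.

0.644°

Effective focal length f = 2330 × 0.71 = 1654.3 mm.
α = 2·arctan(18.6 / (2 × 1654.3)) = 2·arctan(0.00562) ≈ 0.6442°.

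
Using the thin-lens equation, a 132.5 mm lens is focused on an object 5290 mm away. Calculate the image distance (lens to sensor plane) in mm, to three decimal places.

1/dᵢ = 1/f − 1/dₒ = 1/132.5 − 1/5290 = 0.0073581 mm⁻¹.
dᵢ = 1/0.0073581 ≈ 135.9040 mm.

135.904 mm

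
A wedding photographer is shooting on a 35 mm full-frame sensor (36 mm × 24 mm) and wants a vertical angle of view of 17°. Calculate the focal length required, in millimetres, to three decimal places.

From α = 2·arctan(h/2f) we get f = h / (2·tan(α/2)).
With h = 24 mm and α/2 = 8.5°, tan(α/2) ≈ 0.14945, so f ≈ 24 / 0.29890 ≈ 80.2939 mm.

80.294 mm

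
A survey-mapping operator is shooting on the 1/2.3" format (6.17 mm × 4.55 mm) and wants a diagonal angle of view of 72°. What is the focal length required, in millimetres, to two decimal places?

5.28 mm

Sensor diagonal = √(6.17² + 4.55²) = √58.7714 ≈ 7.6663 mm.
From α = 2·arctan(d/2f) we get f = d / (2·tan(α/2)).
With d = 7.6663 mm and α/2 = 36°, tan(α/2) ≈ 0.72654, so f ≈ 7.6663 / 1.45309 ≈ 5.2758 mm.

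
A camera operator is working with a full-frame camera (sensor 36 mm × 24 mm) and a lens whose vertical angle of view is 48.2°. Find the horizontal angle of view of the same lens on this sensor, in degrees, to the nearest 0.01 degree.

67.72°

From the vertical AOV: f = 24 / (2·tan(24.1°)) = 24 / 0.89464 ≈ 26.8263 mm.
Horizontal AOV = 2·arctan(36 / (2 × 26.8263)) = 2·arctan(0.67098) ≈ 67.7218°.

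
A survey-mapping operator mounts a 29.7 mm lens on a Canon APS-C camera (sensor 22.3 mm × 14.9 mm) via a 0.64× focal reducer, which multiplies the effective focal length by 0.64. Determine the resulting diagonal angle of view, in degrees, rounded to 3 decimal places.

70.405°

Effective focal length f = 29.7 × 0.64 = 19.008 mm.
Sensor diagonal = √(22.3² + 14.9²) = √719.3000 ≈ 26.8198 mm.
α = 2·arctan(26.820 / (2 × 19.008)) = 2·arctan(0.70549) ≈ 70.4049°.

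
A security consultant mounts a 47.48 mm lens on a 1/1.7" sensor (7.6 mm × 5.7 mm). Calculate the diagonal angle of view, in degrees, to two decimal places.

Sensor diagonal = √(7.6² + 5.7²) = √90.2500 ≈ 9.5000 mm.
Angle of view α = 2·arctan(d/2f) with d = 9.5000 mm and f = 47.48 mm.
d/2f = 0.10004; arctan(0.10004) ≈ 5.7130°, so α ≈ 11.4260°.

11.43°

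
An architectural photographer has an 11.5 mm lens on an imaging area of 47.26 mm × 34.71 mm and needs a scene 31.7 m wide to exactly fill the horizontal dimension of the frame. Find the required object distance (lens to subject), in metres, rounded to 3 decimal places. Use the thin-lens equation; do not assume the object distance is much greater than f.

W: 31.7 m = 31700 mm.
Magnification m = w/W = dᵢ/dₒ; combined with 1/f = 1/dₒ + 1/dᵢ this gives dₒ = f·(1 + W/w).
dₒ = 11.5 mm × (1 + 31700/47.26) = 11.5 × 671.7575 ≈ 7725.211 mm = 7.72521 m.

7.725 m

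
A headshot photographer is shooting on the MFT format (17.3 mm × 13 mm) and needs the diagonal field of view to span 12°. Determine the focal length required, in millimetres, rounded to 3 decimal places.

102.945 mm

Sensor diagonal = √(17.3² + 13²) = √468.2900 ≈ 21.6400 mm.
From α = 2·arctan(d/2f) we get f = d / (2·tan(α/2)).
With d = 21.6400 mm and α/2 = 6°, tan(α/2) ≈ 0.10510, so f ≈ 21.6400 / 0.21021 ≈ 102.9455 mm.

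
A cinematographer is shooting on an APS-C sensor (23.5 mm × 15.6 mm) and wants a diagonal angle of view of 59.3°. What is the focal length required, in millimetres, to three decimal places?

Sensor diagonal = √(23.5² + 15.6²) = √795.6100 ≈ 28.2066 mm.
From α = 2·arctan(d/2f) we get f = d / (2·tan(α/2)).
With d = 28.2066 mm and α/2 = 29.65°, tan(α/2) ≈ 0.56923, so f ≈ 28.2066 / 1.13847 ≈ 24.7759 mm.

24.776 mm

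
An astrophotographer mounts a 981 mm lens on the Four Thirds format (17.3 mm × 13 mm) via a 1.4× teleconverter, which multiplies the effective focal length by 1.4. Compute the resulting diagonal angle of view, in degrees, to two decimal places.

Effective focal length f = 981 × 1.4 = 1373.4 mm.
Sensor diagonal = √(17.3² + 13²) = √468.2900 ≈ 21.6400 mm.
α = 2·arctan(21.640 / (2 × 1373.4)) = 2·arctan(0.00788) ≈ 0.9028°.

0.90°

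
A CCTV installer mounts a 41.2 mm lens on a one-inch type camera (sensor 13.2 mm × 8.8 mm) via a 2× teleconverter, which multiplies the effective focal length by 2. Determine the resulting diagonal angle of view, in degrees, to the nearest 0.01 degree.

11.00°

Effective focal length f = 41.2 × 2 = 82.4 mm.
Sensor diagonal = √(13.2² + 8.8²) = √251.6800 ≈ 15.8644 mm.
α = 2·arctan(15.864 / (2 × 82.4)) = 2·arctan(0.09626) ≈ 10.9972°.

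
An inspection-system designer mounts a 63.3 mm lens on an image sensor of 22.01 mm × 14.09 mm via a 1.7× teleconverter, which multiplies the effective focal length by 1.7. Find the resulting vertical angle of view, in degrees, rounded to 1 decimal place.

7.5°

Effective focal length f = 63.3 × 1.7 = 107.61 mm.
α = 2·arctan(14.09 / (2 × 107.61)) = 2·arctan(0.06547) ≈ 7.4914°.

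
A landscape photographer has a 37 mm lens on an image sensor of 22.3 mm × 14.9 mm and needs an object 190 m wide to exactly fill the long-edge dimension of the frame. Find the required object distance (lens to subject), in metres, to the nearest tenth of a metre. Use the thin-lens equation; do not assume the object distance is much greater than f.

315.3 m

W: 190 m = 190000 mm.
Magnification m = w/W = dᵢ/dₒ; combined with 1/f = 1/dₒ + 1/dᵢ this gives dₒ = f·(1 + W/w).
dₒ = 37 mm × (1 + 190000/22.3) = 37 × 8521.1794 ≈ 315283.637 mm = 315.284 m.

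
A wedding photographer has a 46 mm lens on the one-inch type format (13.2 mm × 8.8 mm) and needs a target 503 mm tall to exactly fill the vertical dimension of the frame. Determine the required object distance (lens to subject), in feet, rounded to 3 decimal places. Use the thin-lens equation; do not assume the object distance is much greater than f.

8.777 ft

Magnification m = h/W = dᵢ/dₒ; combined with 1/f = 1/dₒ + 1/dᵢ this gives dₒ = f·(1 + W/h).
dₒ = 46 mm × (1 + 503/8.8) = 46 × 58.1591 ≈ 2675.318 mm = 2675.318/304.8 ft = 8.77729 ft.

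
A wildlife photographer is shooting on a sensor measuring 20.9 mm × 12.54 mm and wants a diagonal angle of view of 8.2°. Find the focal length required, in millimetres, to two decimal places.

Sensor diagonal = √(20.9² + 12.54²) = √594.0616 ≈ 24.3734 mm.
From α = 2·arctan(d/2f) we get f = d / (2·tan(α/2)).
With d = 24.3734 mm and α/2 = 4.1°, tan(α/2) ≈ 0.07168, so f ≈ 24.3734 / 0.14336 ≈ 170.0131 mm.

170.01 mm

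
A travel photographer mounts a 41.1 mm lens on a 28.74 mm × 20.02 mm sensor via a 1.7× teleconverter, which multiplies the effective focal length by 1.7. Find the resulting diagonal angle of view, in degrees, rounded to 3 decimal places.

Effective focal length f = 41.1 × 1.7 = 69.87 mm.
Sensor diagonal = √(28.74² + 20.02²) = √1226.7880 ≈ 35.0255 mm.
α = 2·arctan(35.026 / (2 × 69.87)) = 2·arctan(0.25065) ≈ 28.1423°.

28.142°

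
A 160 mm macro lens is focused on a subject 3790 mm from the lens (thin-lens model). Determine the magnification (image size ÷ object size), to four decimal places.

0.0441×

Thin lens: 1/f = 1/dₒ + 1/dᵢ → 1/dᵢ = 1/160 − 1/3790 = 0.0059861 mm⁻¹, so dᵢ ≈ 167.0523 mm.
Magnification m = dᵢ/dₒ = 167.0523/3790 ≈ 0.04408.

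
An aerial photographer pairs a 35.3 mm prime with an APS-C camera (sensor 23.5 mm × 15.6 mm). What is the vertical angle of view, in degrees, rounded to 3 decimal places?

24.920°

Angle of view α = 2·arctan(h/2f) with h = 15.6 mm and f = 35.3 mm.
h/2f = 0.22096; arctan(0.22096) ≈ 12.4600°, so α ≈ 24.9201°.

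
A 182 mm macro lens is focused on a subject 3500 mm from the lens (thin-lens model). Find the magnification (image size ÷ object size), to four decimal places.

Thin lens: 1/f = 1/dₒ + 1/dᵢ → 1/dᵢ = 1/182 − 1/3500 = 0.0052088 mm⁻¹, so dᵢ ≈ 191.9831 mm.
Magnification m = dᵢ/dₒ = 191.9831/3500 ≈ 0.05485.

0.0549×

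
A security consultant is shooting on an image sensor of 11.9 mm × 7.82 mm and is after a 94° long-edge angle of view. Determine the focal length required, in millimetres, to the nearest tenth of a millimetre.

5.5 mm

From α = 2·arctan(w/2f) we get f = w / (2·tan(α/2)).
With w = 11.9 mm and α/2 = 47°, tan(α/2) ≈ 1.07237, so f ≈ 11.9 / 2.14474 ≈ 5.5485 mm.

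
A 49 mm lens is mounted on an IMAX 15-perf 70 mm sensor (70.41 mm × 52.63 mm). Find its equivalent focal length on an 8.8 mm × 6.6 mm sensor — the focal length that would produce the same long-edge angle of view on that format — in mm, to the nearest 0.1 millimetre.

6.1 mm

Equal angle of view means equal width/f ratio, so f₂ = f₁ · (width₂/width₁) = 49 × 8.8/70.41.
f₂ = 49 × 0.12498 ≈ 6.124 mm.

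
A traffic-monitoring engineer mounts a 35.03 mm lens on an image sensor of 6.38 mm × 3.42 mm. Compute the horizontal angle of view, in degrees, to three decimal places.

10.407°

Angle of view α = 2·arctan(w/2f) with w = 6.38 mm and f = 35.03 mm.
w/2f = 0.09106; arctan(0.09106) ≈ 5.2033°, so α ≈ 10.4066°.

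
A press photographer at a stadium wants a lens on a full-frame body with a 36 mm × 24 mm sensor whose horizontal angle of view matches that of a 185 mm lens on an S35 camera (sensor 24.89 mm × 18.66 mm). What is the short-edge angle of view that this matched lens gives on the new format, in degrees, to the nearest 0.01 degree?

Equal horizontal AOV ⇒ f₂ = f₁ · 36/24.89 = 185 × 1.44636 ≈ 267.5773 mm.
Short-edge AOV on the new format = 2·arctan(24 / (2 × 267.5773)) = 2·arctan(0.04485) ≈ 5.1356°.

5.14°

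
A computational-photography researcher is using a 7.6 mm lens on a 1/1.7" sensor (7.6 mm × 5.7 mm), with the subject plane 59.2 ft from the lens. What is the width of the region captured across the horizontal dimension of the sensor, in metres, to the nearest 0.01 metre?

18.04 m

dₒ: 59.2 ft × 304.8 mm/ft = 18044.16 mm.
Similar triangles through the lens centre give W/dₒ = w/dᵢ; with 1/f = 1/dₒ + 1/dᵢ this gives W = w·(dₒ − f)/f.
W = 7.6 mm × (18044.2 − 7.6) / 7.6 = 7.6 × 2373.2315 ≈ 18036.559 mm = 18.0366 m.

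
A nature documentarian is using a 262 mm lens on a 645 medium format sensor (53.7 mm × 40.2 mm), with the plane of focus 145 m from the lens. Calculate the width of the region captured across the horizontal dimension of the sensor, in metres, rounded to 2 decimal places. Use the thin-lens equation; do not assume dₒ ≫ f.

dₒ: 145 m = 145000 mm.
Similar triangles through the lens centre give W/dₒ = w/dᵢ; with 1/f = 1/dₒ + 1/dᵢ this gives W = w·(dₒ − f)/f.
W = 53.7 mm × (145000 − 262) / 262 = 53.7 × 552.4351 ≈ 29665.766 mm = 29.6658 m.

29.67 m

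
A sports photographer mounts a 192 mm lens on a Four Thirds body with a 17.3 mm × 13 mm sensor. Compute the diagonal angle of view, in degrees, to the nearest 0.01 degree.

Sensor diagonal = √(17.3² + 13²) = √468.2900 ≈ 21.6400 mm.
Angle of view α = 2·arctan(d/2f) with d = 21.6400 mm and f = 192 mm.
d/2f = 0.05635; arctan(0.05635) ≈ 3.2254°, so α ≈ 6.4509°.

6.45°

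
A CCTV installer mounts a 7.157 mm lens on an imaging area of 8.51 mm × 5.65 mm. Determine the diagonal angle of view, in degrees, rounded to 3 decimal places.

71.025°

Sensor diagonal = √(8.51² + 5.65²) = √104.3426 ≈ 10.2148 mm.
Angle of view α = 2·arctan(d/2f) with d = 10.2148 mm and f = 7.157 mm.
d/2f = 0.71362; arctan(0.71362) ≈ 35.5126°, so α ≈ 71.0252°.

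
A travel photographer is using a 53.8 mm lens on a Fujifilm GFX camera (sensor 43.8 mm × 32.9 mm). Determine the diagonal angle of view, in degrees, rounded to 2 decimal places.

Sensor diagonal = √(43.8² + 32.9²) = √3000.8500 ≈ 54.7800 mm.
Angle of view α = 2·arctan(d/2f) with d = 54.7800 mm and f = 53.8 mm.
d/2f = 0.50911; arctan(0.50911) ≈ 26.9810°, so α ≈ 53.9620°.

53.96°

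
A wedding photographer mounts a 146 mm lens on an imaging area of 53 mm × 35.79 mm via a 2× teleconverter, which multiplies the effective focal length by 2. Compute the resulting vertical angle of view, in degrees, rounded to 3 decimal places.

Effective focal length f = 146 × 2 = 292 mm.
α = 2·arctan(35.79 / (2 × 292)) = 2·arctan(0.06128) ≈ 7.0139°.

7.014°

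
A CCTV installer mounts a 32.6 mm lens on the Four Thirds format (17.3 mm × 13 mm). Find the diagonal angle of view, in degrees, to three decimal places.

Sensor diagonal = √(17.3² + 13²) = √468.2900 ≈ 21.6400 mm.
Angle of view α = 2·arctan(d/2f) with d = 21.6400 mm and f = 32.6 mm.
d/2f = 0.33190; arctan(0.33190) ≈ 18.3611°, so α ≈ 36.7222°.

36.722°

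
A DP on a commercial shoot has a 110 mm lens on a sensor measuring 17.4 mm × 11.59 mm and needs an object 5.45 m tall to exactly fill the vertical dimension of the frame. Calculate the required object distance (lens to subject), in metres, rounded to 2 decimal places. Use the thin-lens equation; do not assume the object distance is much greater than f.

51.84 m

W: 5.45 m = 5450 mm.
Magnification m = h/W = dᵢ/dₒ; combined with 1/f = 1/dₒ + 1/dᵢ this gives dₒ = f·(1 + W/h).
dₒ = 110 mm × (1 + 5450/11.59) = 110 × 471.2330 ≈ 51835.626 mm = 51.8356 m.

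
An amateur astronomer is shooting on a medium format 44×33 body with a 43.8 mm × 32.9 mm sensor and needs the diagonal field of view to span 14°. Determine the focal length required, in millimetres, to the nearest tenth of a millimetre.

223.1 mm

Sensor diagonal = √(43.8² + 32.9²) = √3000.8500 ≈ 54.7800 mm.
From α = 2·arctan(d/2f) we get f = d / (2·tan(α/2)).
With d = 54.7800 mm and α/2 = 7°, tan(α/2) ≈ 0.12278, so f ≈ 54.7800 / 0.24557 ≈ 223.0737 mm.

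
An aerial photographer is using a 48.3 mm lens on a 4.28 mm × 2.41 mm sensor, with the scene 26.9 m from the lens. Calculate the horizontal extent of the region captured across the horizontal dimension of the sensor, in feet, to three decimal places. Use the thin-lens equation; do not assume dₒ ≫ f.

7.806 ft

dₒ: 26.9 m = 26900 mm.
Similar triangles through the lens centre give W/dₒ = w/dᵢ; with 1/f = 1/dₒ + 1/dᵢ this gives W = w·(dₒ − f)/f.
W = 4.28 mm × (26900 − 48.3) / 48.3 = 4.28 × 555.9358 ≈ 2379.405 mm = 2379.405/304.8 ft = 7.80645 ft.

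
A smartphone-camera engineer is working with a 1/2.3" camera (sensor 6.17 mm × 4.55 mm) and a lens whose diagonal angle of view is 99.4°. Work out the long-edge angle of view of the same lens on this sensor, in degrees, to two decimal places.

87.00°

Sensor diagonal = √(6.17² + 4.55²) = √58.7714 ≈ 7.6663 mm.
From the diagonal AOV: f = 7.6663 / (2·tan(49.7°)) = 7.6663 / 2.35832 ≈ 3.2507 mm.
Long-edge AOV = 2·arctan(6.17 / (2 × 3.2507)) = 2·arctan(0.94902) ≈ 87.0033°.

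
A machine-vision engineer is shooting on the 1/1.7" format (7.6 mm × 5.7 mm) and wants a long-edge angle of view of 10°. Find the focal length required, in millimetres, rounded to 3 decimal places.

43.434 mm

From α = 2·arctan(w/2f) we get f = w / (2·tan(α/2)).
With w = 7.6 mm and α/2 = 5°, tan(α/2) ≈ 0.08749, so f ≈ 7.6 / 0.17498 ≈ 43.4342 mm.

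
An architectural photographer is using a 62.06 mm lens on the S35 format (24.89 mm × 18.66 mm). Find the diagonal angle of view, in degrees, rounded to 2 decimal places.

Sensor diagonal = √(24.89² + 18.66²) = √967.7077 ≈ 31.1080 mm.
Angle of view α = 2·arctan(d/2f) with d = 31.1080 mm and f = 62.06 mm.
d/2f = 0.25063; arctan(0.25063) ≈ 14.0701°, so α ≈ 28.1403°.

28.14°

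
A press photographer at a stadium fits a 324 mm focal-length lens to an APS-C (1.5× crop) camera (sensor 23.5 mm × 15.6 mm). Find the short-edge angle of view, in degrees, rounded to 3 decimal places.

2.758°

Angle of view α = 2·arctan(h/2f) with h = 15.6 mm and f = 324 mm.
h/2f = 0.02407; arctan(0.02407) ≈ 1.3791°, so α ≈ 2.7582°.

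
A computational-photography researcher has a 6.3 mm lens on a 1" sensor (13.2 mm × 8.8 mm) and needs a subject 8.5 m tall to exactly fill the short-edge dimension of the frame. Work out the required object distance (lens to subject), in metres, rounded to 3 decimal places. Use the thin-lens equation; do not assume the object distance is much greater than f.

W: 8.5 m = 8500 mm.
Magnification m = h/W = dᵢ/dₒ; combined with 1/f = 1/dₒ + 1/dᵢ this gives dₒ = f·(1 + W/h).
dₒ = 6.3 mm × (1 + 8500/8.8) = 6.3 × 966.9091 ≈ 6091.527 mm = 6.09153 m.

6.092 m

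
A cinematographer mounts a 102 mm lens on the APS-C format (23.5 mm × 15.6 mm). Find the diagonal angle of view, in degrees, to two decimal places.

15.74°

Sensor diagonal = √(23.5² + 15.6²) = √795.6100 ≈ 28.2066 mm.
Angle of view α = 2·arctan(d/2f) with d = 28.2066 mm and f = 102 mm.
d/2f = 0.13827; arctan(0.13827) ≈ 7.8722°, so α ≈ 15.7445°.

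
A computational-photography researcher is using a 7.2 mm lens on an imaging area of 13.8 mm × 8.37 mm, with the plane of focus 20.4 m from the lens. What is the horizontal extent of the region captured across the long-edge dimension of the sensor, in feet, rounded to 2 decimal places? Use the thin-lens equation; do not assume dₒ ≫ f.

dₒ: 20.4 m = 20400 mm.
Similar triangles through the lens centre give W/dₒ = w/dᵢ; with 1/f = 1/dₒ + 1/dᵢ this gives W = w·(dₒ − f)/f.
W = 13.8 mm × (20400 − 7.2) / 7.2 = 13.8 × 2832.3333 ≈ 39086.200 mm = 39086.200/304.8 ft = 128.236 ft.

128.24 ft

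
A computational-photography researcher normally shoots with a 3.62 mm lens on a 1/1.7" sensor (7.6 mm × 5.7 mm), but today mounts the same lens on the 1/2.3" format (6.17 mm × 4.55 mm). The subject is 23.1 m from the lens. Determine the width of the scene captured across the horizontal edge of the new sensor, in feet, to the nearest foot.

The focal length stays 3.62 mm; the relevant sensor dimension is now w = 6.17 mm. Object distance dₒ = 23.1 m = 23100 mm.
Thin-lens field width W = w·(dₒ − f)/f = 6.17 × (23100 − 3.62)/3.62 ≈ 39365.929 mm = 39365.929/304.8 ft = 129.153 ft.

129 ft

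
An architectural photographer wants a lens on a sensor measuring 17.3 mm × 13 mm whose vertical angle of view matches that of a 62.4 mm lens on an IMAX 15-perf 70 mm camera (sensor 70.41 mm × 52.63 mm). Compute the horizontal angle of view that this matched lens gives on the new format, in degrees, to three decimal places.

58.603°

Equal vertical AOV ⇒ f₂ = f₁ · 13/52.63 = 62.4 × 0.24701 ≈ 15.4133 mm.
Horizontal AOV on the new format = 2·arctan(17.3 / (2 × 15.4133)) = 2·arctan(0.56121) ≈ 58.6027°.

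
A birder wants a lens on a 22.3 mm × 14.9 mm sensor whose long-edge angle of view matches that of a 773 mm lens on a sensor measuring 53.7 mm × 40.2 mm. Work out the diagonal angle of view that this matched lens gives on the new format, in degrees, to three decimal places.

4.784°

Equal long-edge AOV ⇒ f₂ = f₁ · 22.3/53.7 = 773 × 0.41527 ≈ 321.0037 mm.
Sensor diagonal = √(22.3² + 14.9²) = √719.3000 ≈ 26.8198 mm.
Diagonal AOV on the new format = 2·arctan(26.8198 / (2 × 321.0037)) = 2·arctan(0.04177) ≈ 4.7843°.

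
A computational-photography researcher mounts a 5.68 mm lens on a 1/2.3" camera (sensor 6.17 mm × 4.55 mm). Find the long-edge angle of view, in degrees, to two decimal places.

57.02°

Angle of view α = 2·arctan(w/2f) with w = 6.17 mm and f = 5.68 mm.
w/2f = 0.54313; arctan(0.54313) ≈ 28.5079°, so α ≈ 57.0158°.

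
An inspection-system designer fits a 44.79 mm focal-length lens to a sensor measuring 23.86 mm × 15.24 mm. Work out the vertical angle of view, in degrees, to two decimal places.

19.31°

Angle of view α = 2·arctan(h/2f) with h = 15.24 mm and f = 44.79 mm.
h/2f = 0.17013; arctan(0.17013) ≈ 9.6551°, so α ≈ 19.3103°.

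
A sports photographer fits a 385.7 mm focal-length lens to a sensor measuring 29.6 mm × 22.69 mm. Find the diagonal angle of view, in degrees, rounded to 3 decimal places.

5.536°

Sensor diagonal = √(29.6² + 22.69²) = √1390.9961 ≈ 37.2961 mm.
Angle of view α = 2·arctan(d/2f) with d = 37.2961 mm and f = 385.7 mm.
d/2f = 0.04835; arctan(0.04835) ≈ 2.7680°, so α ≈ 5.5360°.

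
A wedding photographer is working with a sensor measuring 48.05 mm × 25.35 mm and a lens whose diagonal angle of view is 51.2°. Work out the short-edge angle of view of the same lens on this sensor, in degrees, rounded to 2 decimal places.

25.20°

Sensor diagonal = √(48.05² + 25.35²) = √2951.4250 ≈ 54.3270 mm.
From the diagonal AOV: f = 54.3270 / (2·tan(25.6°)) = 54.3270 / 0.95824 ≈ 56.6946 mm.
Short-edge AOV = 2·arctan(25.35 / (2 × 56.6946)) = 2·arctan(0.22357) ≈ 25.2043°.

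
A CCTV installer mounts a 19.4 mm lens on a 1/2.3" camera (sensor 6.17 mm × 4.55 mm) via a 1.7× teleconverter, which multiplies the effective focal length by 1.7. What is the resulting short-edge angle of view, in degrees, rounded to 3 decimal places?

Effective focal length f = 19.4 × 1.7 = 32.98 mm.
α = 2·arctan(4.55 / (2 × 32.98)) = 2·arctan(0.06898) ≈ 7.8922°.

7.892°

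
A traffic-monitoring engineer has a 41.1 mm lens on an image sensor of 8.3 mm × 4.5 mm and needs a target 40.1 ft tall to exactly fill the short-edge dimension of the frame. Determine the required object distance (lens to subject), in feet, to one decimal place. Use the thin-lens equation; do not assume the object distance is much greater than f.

366.4 ft

W: 40.1 ft × 304.8 mm/ft = 12222.48 mm.
Magnification m = h/W = dᵢ/dₒ; combined with 1/f = 1/dₒ + 1/dᵢ this gives dₒ = f·(1 + W/h).
dₒ = 41.1 mm × (1 + 12222.5/4.5) = 41.1 × 2717.1066 ≈ 111673.080 mm = 111673.080/304.8 ft = 366.382 ft.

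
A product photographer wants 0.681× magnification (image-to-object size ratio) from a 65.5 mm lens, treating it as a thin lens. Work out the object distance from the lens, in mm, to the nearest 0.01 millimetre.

161.68 mm

With m = dᵢ/dₒ and 1/f = 1/dₒ + 1/dᵢ, substituting dᵢ = m·dₒ gives 1/f = (1 + 1/m)/dₒ, hence dₒ = f·(1 + 1/m).
dₒ = 65.5 × (1 + 1/0.681) = 65.5 × 2.46843 ≈ 161.682 mm.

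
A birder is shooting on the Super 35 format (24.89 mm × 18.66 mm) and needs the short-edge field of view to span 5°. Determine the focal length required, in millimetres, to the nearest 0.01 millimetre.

From α = 2·arctan(h/2f) we get f = h / (2·tan(α/2)).
With h = 18.66 mm and α/2 = 2.5°, tan(α/2) ≈ 0.04366, so f ≈ 18.66 / 0.08732 ≈ 213.6921 mm.

213.69 mm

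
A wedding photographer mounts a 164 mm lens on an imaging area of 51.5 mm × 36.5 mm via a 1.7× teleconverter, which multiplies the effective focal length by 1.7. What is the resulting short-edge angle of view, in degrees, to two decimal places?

7.49°

Effective focal length f = 164 × 1.7 = 278.8 mm.
α = 2·arctan(36.5 / (2 × 278.8)) = 2·arctan(0.06546) ≈ 7.4904°.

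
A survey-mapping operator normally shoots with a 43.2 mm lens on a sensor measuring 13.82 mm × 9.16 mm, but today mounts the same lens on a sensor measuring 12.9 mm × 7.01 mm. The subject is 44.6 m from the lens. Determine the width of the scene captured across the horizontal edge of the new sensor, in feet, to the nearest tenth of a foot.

The focal length stays 43.2 mm; the relevant sensor dimension is now w = 12.9 mm. Object distance dₒ = 44.6 m = 44600 mm.
Thin-lens field width W = w·(dₒ − f)/f = 12.9 × (44600 − 43.2)/43.2 ≈ 13305.156 mm = 13305.156/304.8 ft = 43.6521 ft.

43.7 ft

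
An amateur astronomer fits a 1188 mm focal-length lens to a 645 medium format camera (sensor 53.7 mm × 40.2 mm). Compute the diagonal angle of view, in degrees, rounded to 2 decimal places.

3.23°

Sensor diagonal = √(53.7² + 40.2²) = √4499.7300 ≈ 67.0800 mm.
Angle of view α = 2·arctan(d/2f) with d = 67.0800 mm and f = 1188 mm.
d/2f = 0.02823; arctan(0.02823) ≈ 1.6172°, so α ≈ 3.2343°.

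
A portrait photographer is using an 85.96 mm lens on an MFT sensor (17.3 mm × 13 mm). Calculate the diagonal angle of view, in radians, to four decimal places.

0.2504 rad

Sensor diagonal = √(17.3² + 13²) = √468.2900 ≈ 21.6400 mm.
Angle of view α = 2·arctan(d/2f) with d = 21.6400 mm and f = 85.96 mm.
d/2f = 0.12587; arctan(0.12587) ≈ 0.1252 rad, so α ≈ 0.2504 rad.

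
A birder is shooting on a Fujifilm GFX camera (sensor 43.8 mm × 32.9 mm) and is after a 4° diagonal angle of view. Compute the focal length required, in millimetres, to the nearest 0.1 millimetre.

Sensor diagonal = √(43.8² + 32.9²) = √3000.8500 ≈ 54.7800 mm.
From α = 2·arctan(d/2f) we get f = d / (2·tan(α/2)).
With d = 54.7800 mm and α/2 = 2°, tan(α/2) ≈ 0.03492, so f ≈ 54.7800 / 0.06984 ≈ 784.3472 mm.

784.3 mm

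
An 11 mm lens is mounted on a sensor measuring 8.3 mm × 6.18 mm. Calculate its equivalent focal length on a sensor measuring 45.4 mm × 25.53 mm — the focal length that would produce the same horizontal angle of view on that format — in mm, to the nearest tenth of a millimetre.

Equal angle of view means equal width/f ratio, so f₂ = f₁ · (width₂/width₁) = 11 × 45.4/8.3.
f₂ = 11 × 5.46988 ≈ 60.169 mm.

60.2 mm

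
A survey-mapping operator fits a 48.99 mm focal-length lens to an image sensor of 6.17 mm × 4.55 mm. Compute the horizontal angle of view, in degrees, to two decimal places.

Angle of view α = 2·arctan(w/2f) with w = 6.17 mm and f = 48.99 mm.
w/2f = 0.06297; arctan(0.06297) ≈ 3.6033°, so α ≈ 7.2065°.

7.21°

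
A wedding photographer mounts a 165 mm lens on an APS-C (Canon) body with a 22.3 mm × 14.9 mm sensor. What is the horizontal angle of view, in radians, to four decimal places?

Angle of view α = 2·arctan(w/2f) with w = 22.3 mm and f = 165 mm.
w/2f = 0.06758; arctan(0.06758) ≈ 0.0675 rad, so α ≈ 0.1349 rad.

0.1349 rad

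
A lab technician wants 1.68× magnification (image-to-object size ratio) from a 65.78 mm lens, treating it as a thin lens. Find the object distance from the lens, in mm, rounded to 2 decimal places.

104.93 mm

With m = dᵢ/dₒ and 1/f = 1/dₒ + 1/dᵢ, substituting dᵢ = m·dₒ gives 1/f = (1 + 1/m)/dₒ, hence dₒ = f·(1 + 1/m).
dₒ = 65.78 × (1 + 1/1.68) = 65.78 × 1.59524 ≈ 104.935 mm.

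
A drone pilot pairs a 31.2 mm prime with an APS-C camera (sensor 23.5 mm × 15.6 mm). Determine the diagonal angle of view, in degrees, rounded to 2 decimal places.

48.65°

Sensor diagonal = √(23.5² + 15.6²) = √795.6100 ≈ 28.2066 mm.
Angle of view α = 2·arctan(d/2f) with d = 28.2066 mm and f = 31.2 mm.
d/2f = 0.45203; arctan(0.45203) ≈ 24.3243°, so α ≈ 48.6486°.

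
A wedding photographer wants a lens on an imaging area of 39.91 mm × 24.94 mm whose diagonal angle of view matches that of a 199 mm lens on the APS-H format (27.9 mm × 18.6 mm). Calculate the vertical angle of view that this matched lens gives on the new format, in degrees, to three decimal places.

5.113°

Sensor diagonal = √(27.9² + 18.6²) = √1124.3700 ≈ 33.5316 mm.
Sensor diagonal = √(39.91² + 24.94²) = √2214.8117 ≈ 47.0618 mm.
Equal diagonal AOV ⇒ f₂ = f₁ · 47.0618/33.5316 = 199 × 1.40350 ≈ 279.2974 mm.
Vertical AOV on the new format = 2·arctan(24.94 / (2 × 279.2974)) = 2·arctan(0.04465) ≈ 5.1129°.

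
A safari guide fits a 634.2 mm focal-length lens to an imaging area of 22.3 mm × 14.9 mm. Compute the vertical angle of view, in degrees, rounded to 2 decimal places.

Angle of view α = 2·arctan(h/2f) with h = 14.9 mm and f = 634.2 mm.
h/2f = 0.01175; arctan(0.01175) ≈ 0.6730°, so α ≈ 1.3461°.

1.35°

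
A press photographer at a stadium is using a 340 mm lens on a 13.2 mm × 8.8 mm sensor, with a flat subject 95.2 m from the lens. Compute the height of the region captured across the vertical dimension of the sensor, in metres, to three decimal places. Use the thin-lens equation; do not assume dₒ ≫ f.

2.455 m

dₒ: 95.2 m = 95200 mm.
Similar triangles through the lens centre give W/dₒ = h/dᵢ; with 1/f = 1/dₒ + 1/dᵢ this gives W = h·(dₒ − f)/f.
W = 8.8 mm × (95200 − 340) / 340 = 8.8 × 279.0000 ≈ 2455.200 mm = 2.4552 m.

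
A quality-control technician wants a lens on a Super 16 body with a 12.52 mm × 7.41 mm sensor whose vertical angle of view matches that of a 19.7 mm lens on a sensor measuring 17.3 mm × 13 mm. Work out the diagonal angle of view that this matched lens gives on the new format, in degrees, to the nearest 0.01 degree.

65.87°

Equal vertical AOV ⇒ f₂ = f₁ · 7.41/13 = 19.7 × 0.57000 ≈ 11.2290 mm.
Sensor diagonal = √(12.52² + 7.41²) = √211.6585 ≈ 14.5485 mm.
Diagonal AOV on the new format = 2·arctan(14.5485 / (2 × 11.2290)) = 2·arctan(0.64781) ≈ 65.8710°.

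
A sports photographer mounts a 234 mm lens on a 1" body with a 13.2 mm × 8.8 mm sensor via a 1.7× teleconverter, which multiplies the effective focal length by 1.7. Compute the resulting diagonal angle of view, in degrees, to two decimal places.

Effective focal length f = 234 × 1.7 = 397.8 mm.
Sensor diagonal = √(13.2² + 8.8²) = √251.6800 ≈ 15.8644 mm.
α = 2·arctan(15.864 / (2 × 397.8)) = 2·arctan(0.01994) ≈ 2.2847°.

2.28°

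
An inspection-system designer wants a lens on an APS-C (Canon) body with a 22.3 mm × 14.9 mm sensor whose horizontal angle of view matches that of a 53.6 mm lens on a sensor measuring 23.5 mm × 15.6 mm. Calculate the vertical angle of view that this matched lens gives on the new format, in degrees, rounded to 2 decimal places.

16.67°

Equal horizontal AOV ⇒ f₂ = f₁ · 22.3/23.5 = 53.6 × 0.94894 ≈ 50.8630 mm.
Vertical AOV on the new format = 2·arctan(14.9 / (2 × 50.8630)) = 2·arctan(0.14647) ≈ 16.6659°.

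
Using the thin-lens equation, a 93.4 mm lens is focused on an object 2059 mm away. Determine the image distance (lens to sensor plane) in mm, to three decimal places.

97.838 mm

1/dᵢ = 1/f − 1/dₒ = 1/93.4 − 1/2059 = 0.0102210 mm⁻¹.
dᵢ = 1/0.0102210 ≈ 97.8381 mm.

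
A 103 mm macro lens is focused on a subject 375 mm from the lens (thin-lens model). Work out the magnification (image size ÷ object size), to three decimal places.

Thin lens: 1/f = 1/dₒ + 1/dᵢ → 1/dᵢ = 1/103 − 1/375 = 0.0070421 mm⁻¹, so dᵢ ≈ 142.0037 mm.
Magnification m = dᵢ/dₒ = 142.0037/375 ≈ 0.37868.

0.379×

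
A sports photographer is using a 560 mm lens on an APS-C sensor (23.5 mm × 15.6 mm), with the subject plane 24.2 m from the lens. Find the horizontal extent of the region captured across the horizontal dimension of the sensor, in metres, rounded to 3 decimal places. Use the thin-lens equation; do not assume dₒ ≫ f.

dₒ: 24.2 m = 24200 mm.
Similar triangles through the lens centre give W/dₒ = w/dᵢ; with 1/f = 1/dₒ + 1/dᵢ this gives W = w·(dₒ − f)/f.
W = 23.5 mm × (24200 − 560) / 560 = 23.5 × 42.2143 ≈ 992.036 mm = 0.992036 m.

0.992 m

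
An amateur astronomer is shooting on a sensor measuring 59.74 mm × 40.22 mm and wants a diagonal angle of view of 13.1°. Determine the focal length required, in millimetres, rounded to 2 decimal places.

Sensor diagonal = √(59.74² + 40.22²) = √5186.5160 ≈ 72.0175 mm.
From α = 2·arctan(d/2f) we get f = d / (2·tan(α/2)).
With d = 72.0175 mm and α/2 = 6.55°, tan(α/2) ≈ 0.11482, so f ≈ 72.0175 / 0.22964 ≈ 313.6112 mm.

313.61 mm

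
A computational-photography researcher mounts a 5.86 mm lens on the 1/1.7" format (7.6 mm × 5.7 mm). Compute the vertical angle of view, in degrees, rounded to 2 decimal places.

Angle of view α = 2·arctan(h/2f) with h = 5.7 mm and f = 5.86 mm.
h/2f = 0.48635; arctan(0.48635) ≈ 25.9359°, so α ≈ 51.8718°.

51.87°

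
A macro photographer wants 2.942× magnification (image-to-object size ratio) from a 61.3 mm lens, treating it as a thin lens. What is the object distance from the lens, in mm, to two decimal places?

82.14 mm

With m = dᵢ/dₒ and 1/f = 1/dₒ + 1/dᵢ, substituting dᵢ = m·dₒ gives 1/f = (1 + 1/m)/dₒ, hence dₒ = f·(1 + 1/m).
dₒ = 61.3 × (1 + 1/2.942) = 61.3 × 1.33990 ≈ 82.136 mm.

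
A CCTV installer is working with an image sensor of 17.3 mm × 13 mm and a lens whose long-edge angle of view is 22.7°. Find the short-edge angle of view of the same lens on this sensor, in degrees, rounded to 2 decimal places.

17.16°

From the long-edge AOV: f = 17.3 / (2·tan(11.35°)) = 17.3 / 0.40145 ≈ 43.0933 mm.
Short-edge AOV = 2·arctan(13 / (2 × 43.0933)) = 2·arctan(0.15084) ≈ 17.1552°.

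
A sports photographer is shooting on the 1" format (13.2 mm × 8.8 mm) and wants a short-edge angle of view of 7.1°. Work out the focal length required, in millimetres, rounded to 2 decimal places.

From α = 2·arctan(h/2f) we get f = h / (2·tan(α/2)).
With h = 8.8 mm and α/2 = 3.55°, tan(α/2) ≈ 0.06204, so f ≈ 8.8 / 0.12408 ≈ 70.9236 mm.

70.92 mm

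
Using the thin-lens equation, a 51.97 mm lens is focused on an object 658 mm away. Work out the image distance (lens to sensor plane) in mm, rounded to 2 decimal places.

1/dᵢ = 1/f − 1/dₒ = 1/51.97 − 1/658 = 0.0177221 mm⁻¹.
dᵢ = 1/0.0177221 ≈ 56.4267 mm.

56.43 mm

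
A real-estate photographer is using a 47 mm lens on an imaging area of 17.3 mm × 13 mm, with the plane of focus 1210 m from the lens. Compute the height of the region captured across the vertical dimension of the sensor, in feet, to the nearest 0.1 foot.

dₒ: 1210 m = 1.21e+06 mm.
Similar triangles through the lens centre give W/dₒ = h/dᵢ; with 1/f = 1/dₒ + 1/dᵢ this gives W = h·(dₒ − f)/f.
W = 13 mm × (1.21e+06 − 47) / 47 = 13 × 25743.6809 ≈ 334667.851 mm = 334667.851/304.8 ft = 1097.99 ft.

1098.0 ft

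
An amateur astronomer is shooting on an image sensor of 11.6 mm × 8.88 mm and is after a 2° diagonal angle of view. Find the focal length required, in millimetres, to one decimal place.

418.5 mm

Sensor diagonal = √(11.6² + 8.88²) = √213.4144 ≈ 14.6087 mm.
From α = 2·arctan(d/2f) we get f = d / (2·tan(α/2)).
With d = 14.6087 mm and α/2 = 1°, tan(α/2) ≈ 0.01746, so f ≈ 14.6087 / 0.03491 ≈ 418.4662 mm.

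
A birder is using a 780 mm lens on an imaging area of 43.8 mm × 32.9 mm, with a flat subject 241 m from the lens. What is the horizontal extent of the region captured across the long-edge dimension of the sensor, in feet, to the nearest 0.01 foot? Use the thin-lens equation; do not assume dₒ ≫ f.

dₒ: 241 m = 241000 mm.
Similar triangles through the lens centre give W/dₒ = w/dᵢ; with 1/f = 1/dₒ + 1/dᵢ this gives W = w·(dₒ − f)/f.
W = 43.8 mm × (241000 − 780) / 780 = 43.8 × 307.9744 ≈ 13489.277 mm = 13489.277/304.8 ft = 44.2562 ft.

44.26 ft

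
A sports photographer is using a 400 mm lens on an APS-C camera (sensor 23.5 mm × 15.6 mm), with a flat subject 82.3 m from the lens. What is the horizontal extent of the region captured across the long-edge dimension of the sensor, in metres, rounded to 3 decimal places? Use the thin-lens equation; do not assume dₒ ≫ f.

4.812 m

dₒ: 82.3 m = 82300 mm.
Similar triangles through the lens centre give W/dₒ = w/dᵢ; with 1/f = 1/dₒ + 1/dᵢ this gives W = w·(dₒ − f)/f.
W = 23.5 mm × (82300 − 400) / 400 = 23.5 × 204.7500 ≈ 4811.625 mm = 4.81163 m.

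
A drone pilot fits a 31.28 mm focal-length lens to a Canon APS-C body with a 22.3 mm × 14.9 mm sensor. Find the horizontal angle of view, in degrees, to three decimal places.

39.238°

Angle of view α = 2·arctan(w/2f) with w = 22.3 mm and f = 31.28 mm.
w/2f = 0.35646; arctan(0.35646) ≈ 19.6190°, so α ≈ 39.2380°.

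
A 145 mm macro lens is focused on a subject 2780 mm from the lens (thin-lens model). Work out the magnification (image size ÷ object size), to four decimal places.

0.0550×

Thin lens: 1/f = 1/dₒ + 1/dᵢ → 1/dᵢ = 1/145 − 1/2780 = 0.0065368 mm⁻¹, so dᵢ ≈ 152.9791 mm.
Magnification m = dᵢ/dₒ = 152.9791/2780 ≈ 0.05503.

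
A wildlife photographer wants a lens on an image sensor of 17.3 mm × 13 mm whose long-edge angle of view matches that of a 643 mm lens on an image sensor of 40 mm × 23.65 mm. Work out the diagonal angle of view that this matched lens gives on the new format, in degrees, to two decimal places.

4.46°

Equal long-edge AOV ⇒ f₂ = f₁ · 17.3/40 = 643 × 0.43250 ≈ 278.0975 mm.
Sensor diagonal = √(17.3² + 13²) = √468.2900 ≈ 21.6400 mm.
Diagonal AOV on the new format = 2·arctan(21.6400 / (2 × 278.0975)) = 2·arctan(0.03891) ≈ 4.4562°.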